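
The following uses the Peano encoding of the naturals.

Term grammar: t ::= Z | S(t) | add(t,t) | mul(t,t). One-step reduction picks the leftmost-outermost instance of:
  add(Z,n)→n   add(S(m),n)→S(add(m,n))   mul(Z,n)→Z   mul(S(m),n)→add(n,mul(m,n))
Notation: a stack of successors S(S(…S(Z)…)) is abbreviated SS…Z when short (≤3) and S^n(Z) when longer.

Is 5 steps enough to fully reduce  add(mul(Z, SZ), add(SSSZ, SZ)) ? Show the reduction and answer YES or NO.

Answer: NO — after 5 steps the term is S(S(S(add(Z, SZ)))), not yet normal

Working:
  start: add(mul(Z, SZ), add(SSSZ, SZ))
  step 1: add(Z, add(SSSZ, SZ))
  step 2: add(SSSZ, SZ)
  step 3: S(add(SSZ, SZ))
  step 4: S(S(add(SZ, SZ)))
  step 5: S(S(S(add(Z, SZ))))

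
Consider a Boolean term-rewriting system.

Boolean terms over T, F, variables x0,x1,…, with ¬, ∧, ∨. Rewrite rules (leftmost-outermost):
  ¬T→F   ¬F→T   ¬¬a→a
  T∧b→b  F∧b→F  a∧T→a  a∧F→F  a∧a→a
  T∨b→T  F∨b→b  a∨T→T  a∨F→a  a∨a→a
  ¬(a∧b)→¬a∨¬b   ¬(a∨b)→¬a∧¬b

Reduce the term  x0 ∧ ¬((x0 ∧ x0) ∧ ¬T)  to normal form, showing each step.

  start: x0 ∧ ¬((x0 ∧ x0) ∧ ¬T)
  →1  x0 ∧ (¬(x0 ∧ x0) ∨ ¬¬T)
  →2  x0 ∧ ((¬x0 ∨ ¬x0) ∨ ¬¬T)
  →3  x0 ∧ (¬x0 ∨ ¬¬T)
  →4  x0 ∧ (¬x0 ∨ T)
  →5  x0 ∧ T
  →6  x0

Answer: normal form = x0  (in 6 steps)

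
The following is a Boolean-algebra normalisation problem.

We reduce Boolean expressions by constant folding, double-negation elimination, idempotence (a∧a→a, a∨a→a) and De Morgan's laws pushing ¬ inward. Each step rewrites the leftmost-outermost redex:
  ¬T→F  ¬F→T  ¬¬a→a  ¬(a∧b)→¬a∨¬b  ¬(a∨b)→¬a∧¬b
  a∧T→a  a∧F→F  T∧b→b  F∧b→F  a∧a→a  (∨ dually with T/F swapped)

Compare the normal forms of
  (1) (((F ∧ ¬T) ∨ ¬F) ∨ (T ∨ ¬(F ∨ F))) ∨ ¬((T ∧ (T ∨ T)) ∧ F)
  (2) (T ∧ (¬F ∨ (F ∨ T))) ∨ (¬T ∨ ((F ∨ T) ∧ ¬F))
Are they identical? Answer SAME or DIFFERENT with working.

Term A:
  start: (((F ∧ ¬T) ∨ ¬F) ∨ (T ∨ ¬(F ∨ F))) ∨ ¬((T ∧ (T ∨ T)) ∧ F)
  →1  ((F ∨ ¬F) ∨ (T ∨ ¬(F ∨ F))) ∨ ¬((T ∧ (T ∨ T)) ∧ F)
  →2  (¬F ∨ (T ∨ ¬(F ∨ F))) ∨ ¬((T ∧ (T ∨ T)) ∧ F)
  →3  (T ∨ (T ∨ ¬(F ∨ F))) ∨ ¬((T ∧ (T ∨ T)) ∧ F)
  →4  T ∨ ¬((T ∧ (T ∨ T)) ∧ F)
  →5  T

Term B:
  start: (T ∧ (¬F ∨ (F ∨ T))) ∨ (¬T ∨ ((F ∨ T) ∧ ¬F))
  →1  (¬F ∨ (F ∨ T)) ∨ (¬T ∨ ((F ∨ T) ∧ ¬F))
  →2  (T ∨ (F ∨ T)) ∨ (¬T ∨ ((F ∨ T) ∧ ¬F))
  →3  T ∨ (¬T ∨ ((F ∨ T) ∧ ¬F))
  →4  T

Answer: SAME — A ⇓ T, B ⇓ T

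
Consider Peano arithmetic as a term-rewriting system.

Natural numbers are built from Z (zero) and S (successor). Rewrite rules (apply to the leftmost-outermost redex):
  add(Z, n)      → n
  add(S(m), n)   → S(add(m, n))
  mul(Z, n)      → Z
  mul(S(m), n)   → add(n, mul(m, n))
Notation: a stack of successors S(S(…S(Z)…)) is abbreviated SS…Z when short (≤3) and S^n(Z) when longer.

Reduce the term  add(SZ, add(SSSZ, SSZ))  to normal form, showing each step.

  start: add(SZ, add(SSSZ, SSZ))
  step 1: S(add(Z, add(SSSZ, SSZ)))
  step 2: S(add(SSSZ, SSZ))
  step 3: S(S(add(SSZ, SSZ)))
  step 4: S(S(S(add(SZ, SSZ))))
  step 5: S(S(S(S(add(Z, SSZ)))))
  step 6: S^6(Z)

Answer: normal form = S^6(Z)  (in 6 steps)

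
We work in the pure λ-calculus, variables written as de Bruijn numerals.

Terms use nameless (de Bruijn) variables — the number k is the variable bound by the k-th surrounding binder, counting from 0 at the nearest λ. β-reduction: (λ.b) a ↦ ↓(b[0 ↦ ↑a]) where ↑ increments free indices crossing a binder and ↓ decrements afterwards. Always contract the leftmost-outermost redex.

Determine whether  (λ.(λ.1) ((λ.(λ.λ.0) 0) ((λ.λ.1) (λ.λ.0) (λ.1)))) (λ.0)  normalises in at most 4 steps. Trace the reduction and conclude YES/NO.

  start: (λ.(λ.1) ((λ.(λ.λ.0) 0) ((λ.λ.1) (λ.λ.0) (λ.1)))) (λ.0)
  →1  (λ.λ.0) ((λ.(λ.λ.0) 0) ((λ.λ.1) (λ.λ.0) (λ.λ.0)))
  →2  λ.0

Answer: YES — reaches normal form λ.0 in 2 ≤ 4 steps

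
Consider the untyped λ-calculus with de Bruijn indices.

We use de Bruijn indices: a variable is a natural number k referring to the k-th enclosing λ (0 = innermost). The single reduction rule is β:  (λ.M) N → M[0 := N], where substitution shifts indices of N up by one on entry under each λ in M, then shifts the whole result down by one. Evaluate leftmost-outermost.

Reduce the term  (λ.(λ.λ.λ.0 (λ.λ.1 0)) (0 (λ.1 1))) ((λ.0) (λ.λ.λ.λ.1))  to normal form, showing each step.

  start: (λ.(λ.λ.λ.0 (λ.λ.1 0)) (0 (λ.1 1))) ((λ.0) (λ.λ.λ.λ.1))
  [1] (λ.λ.λ.0 (λ.λ.1 0)) ((λ.0) (λ.λ.λ.λ.1) (λ.(λ.0) (λ.λ.λ.λ.1) ((λ.0) (λ.λ.λ.λ.1))))
  [2] λ.λ.0 (λ.λ.1 0)

Answer: normal form = λ.λ.0 (λ.λ.1 0)  (in 2 steps)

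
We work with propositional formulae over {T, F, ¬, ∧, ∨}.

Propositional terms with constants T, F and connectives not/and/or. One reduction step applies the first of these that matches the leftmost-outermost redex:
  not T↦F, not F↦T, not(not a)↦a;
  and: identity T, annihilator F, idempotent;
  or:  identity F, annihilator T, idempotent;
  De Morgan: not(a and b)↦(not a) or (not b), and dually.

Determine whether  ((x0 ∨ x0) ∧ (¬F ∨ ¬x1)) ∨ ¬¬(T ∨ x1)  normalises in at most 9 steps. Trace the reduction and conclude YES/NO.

  start: ((x0 ∨ x0) ∧ (¬F ∨ ¬x1)) ∨ ¬¬(T ∨ x1)
  step 1: (x0 ∧ (¬F ∨ ¬x1)) ∨ ¬¬(T ∨ x1)
  step 2: (x0 ∧ (T ∨ ¬x1)) ∨ ¬¬(T ∨ x1)
  step 3: (x0 ∧ T) ∨ ¬¬(T ∨ x1)
  step 4: x0 ∨ ¬¬(T ∨ x1)
  step 5: x0 ∨ (T ∨ x1)
  step 6: x0 ∨ T
  step 7: T

Answer: YES — reaches normal form T in 7 ≤ 9 steps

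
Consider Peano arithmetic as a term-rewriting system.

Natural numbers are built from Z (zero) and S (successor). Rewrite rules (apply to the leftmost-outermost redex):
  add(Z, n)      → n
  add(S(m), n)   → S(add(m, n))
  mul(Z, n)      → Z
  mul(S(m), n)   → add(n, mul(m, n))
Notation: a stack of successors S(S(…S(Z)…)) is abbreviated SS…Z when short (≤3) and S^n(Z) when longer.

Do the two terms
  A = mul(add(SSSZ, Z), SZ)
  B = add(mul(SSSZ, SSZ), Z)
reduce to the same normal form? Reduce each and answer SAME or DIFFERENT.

Term A:
  start: mul(add(SSSZ, Z), SZ)
  →1  mul(S(add(SSZ, Z)), SZ)
  →2  add(SZ, mul(add(SSZ, Z), SZ))
  →3  S(add(Z, mul(add(SSZ, Z), SZ)))
  →4  S(mul(add(SSZ, Z), SZ))
  →5  S(mul(S(add(SZ, Z)), SZ))
  →6  S(add(SZ, mul(add(SZ, Z), SZ)))
  →7  S(S(add(Z, mul(add(SZ, Z), SZ))))
  →8  S(S(mul(add(SZ, Z), SZ)))
  →9  S(S(mul(S(add(Z, Z)), SZ)))
  →10  S(S(add(SZ, mul(add(Z, Z), SZ))))
  →11  S(S(S(add(Z, mul(add(Z, Z), SZ)))))
  →12  S(S(S(mul(add(Z, Z), SZ))))
  →13  S(S(S(mul(Z, SZ))))
  →14  SSSZ

Term B:
  start: add(mul(SSSZ, SSZ), Z)
  →1  add(add(SSZ, mul(SSZ, SSZ)), Z)
  →2  add(S(add(SZ, mul(SSZ, SSZ))), Z)
  →3  S(add(add(SZ, mul(SSZ, SSZ)), Z))
  →4  S(add(S(add(Z, mul(SSZ, SSZ))), Z))
  →5  S(S(add(add(Z, mul(SSZ, SSZ)), Z)))
  →6  S(S(add(mul(SSZ, SSZ), Z)))
  →7  S(S(add(add(SSZ, mul(SZ, SSZ)), Z)))
  →8  S(S(add(S(add(SZ, mul(SZ, SSZ))), Z)))
  →9  S(S(S(add(add(SZ, mul(SZ, SSZ)), Z))))
  →10  S(S(S(add(S(add(Z, mul(SZ, SSZ))), Z))))
  →11  S(S(S(S(add(add(Z, mul(SZ, SSZ)), Z)))))
  →12  S(S(S(S(add(mul(SZ, SSZ), Z)))))
  →13  S(S(S(S(add(add(SSZ, mul(Z, SSZ)), Z)))))
  →14  S(S(S(S(add(S(add(SZ, mul(Z, SSZ))), Z)))))
  →15  S(S(S(S(S(add(add(SZ, mul(Z, SSZ)), Z))))))
  →16  S(S(S(S(S(add(S(add(Z, mul(Z, SSZ))), Z))))))
  →17  S(S(S(S(S(S(add(add(Z, mul(Z, SSZ)), Z)))))))
  →18  S(S(S(S(S(S(add(mul(Z, SSZ), Z)))))))
  →19  S(S(S(S(S(S(add(Z, Z)))))))
  →20  S^6(Z)

Answer: DIFFERENT — A ⇓ SSSZ, B ⇓ S^6(Z)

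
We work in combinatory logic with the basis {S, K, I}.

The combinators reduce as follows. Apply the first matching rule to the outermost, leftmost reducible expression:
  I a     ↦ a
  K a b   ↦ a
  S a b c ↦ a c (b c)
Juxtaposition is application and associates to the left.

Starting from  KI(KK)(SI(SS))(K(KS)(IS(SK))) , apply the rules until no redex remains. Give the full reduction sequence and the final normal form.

Answer: normal form = S  (in 6 steps)

Working:
  start: KI(KK)(SI(SS))(K(KS)(IS(SK)))
  →1  I(SI(SS))(K(KS)(IS(SK)))
  →2  SI(SS)(K(KS)(IS(SK)))
  →3  I(K(KS)(IS(SK)))(SS(K(KS)(IS(SK))))
  →4  K(KS)(IS(SK))(SS(K(KS)(IS(SK))))
  →5  KS(SS(K(KS)(IS(SK))))
  →6  S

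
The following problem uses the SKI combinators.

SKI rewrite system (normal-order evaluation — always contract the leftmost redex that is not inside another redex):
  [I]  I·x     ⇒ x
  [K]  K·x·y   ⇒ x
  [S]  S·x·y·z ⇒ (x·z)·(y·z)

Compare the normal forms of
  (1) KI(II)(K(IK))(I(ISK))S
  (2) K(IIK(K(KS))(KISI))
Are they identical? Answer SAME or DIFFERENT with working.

Answer: DIFFERENT — A ⇓ KS, B ⇓ K(K(KS))

Reduction:
Term A:
  start: KI(II)(K(IK))(I(ISK))S
  [1] I(K(IK))(I(ISK))S
  [2] K(IK)(I(ISK))S
  [3] IKS
  [4] KS

Term B:
  start: K(IIK(K(KS))(KISI))
  [1] K(IK(K(KS))(KISI))
  [2] K(K(K(KS))(KISI))
  [3] K(K(KS))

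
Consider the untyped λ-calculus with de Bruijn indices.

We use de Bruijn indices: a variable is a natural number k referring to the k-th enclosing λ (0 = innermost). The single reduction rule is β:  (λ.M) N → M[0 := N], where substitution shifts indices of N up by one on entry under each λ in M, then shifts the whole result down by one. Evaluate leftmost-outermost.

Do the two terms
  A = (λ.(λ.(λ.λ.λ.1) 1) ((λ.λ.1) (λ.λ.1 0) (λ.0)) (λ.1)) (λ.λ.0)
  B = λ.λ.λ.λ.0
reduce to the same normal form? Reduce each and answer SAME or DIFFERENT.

Answer: SAME — A ⇓ λ.λ.λ.λ.0, B ⇓ λ.λ.λ.λ.0

Working:
Term A:
  start: (λ.(λ.(λ.λ.λ.1) 1) ((λ.λ.1) (λ.λ.1 0) (λ.0)) (λ.1)) (λ.λ.0)
  [1] (λ.(λ.λ.λ.1) (λ.λ.0)) ((λ.λ.1) (λ.λ.1 0) (λ.0)) (λ.λ.λ.0)
  [2] (λ.λ.λ.1) (λ.λ.0) (λ.λ.λ.0)
  [3] (λ.λ.1) (λ.λ.λ.0)
  [4] λ.λ.λ.λ.0

Term B:
  start: λ.λ.λ.λ.0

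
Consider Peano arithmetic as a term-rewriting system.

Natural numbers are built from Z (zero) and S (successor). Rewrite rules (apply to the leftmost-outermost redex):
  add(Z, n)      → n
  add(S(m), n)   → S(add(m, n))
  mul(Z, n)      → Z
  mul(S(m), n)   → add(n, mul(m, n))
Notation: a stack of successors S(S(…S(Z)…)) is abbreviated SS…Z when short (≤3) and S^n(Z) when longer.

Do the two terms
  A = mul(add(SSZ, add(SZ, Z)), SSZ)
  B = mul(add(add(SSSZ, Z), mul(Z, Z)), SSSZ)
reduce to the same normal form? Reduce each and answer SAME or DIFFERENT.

Answer: DIFFERENT — A ⇓ S^6(Z), B ⇓ S^9(Z)

Derivation:
Term A:
  start: mul(add(SSZ, add(SZ, Z)), SSZ)
  →1  mul(S(add(SZ, add(SZ, Z))), SSZ)
  →2  add(SSZ, mul(add(SZ, add(SZ, Z)), SSZ))
  →3  S(add(SZ, mul(add(SZ, add(SZ, Z)), SSZ)))
  →4  S(S(add(Z, mul(add(SZ, add(SZ, Z)), SSZ))))
  →5  S(S(mul(add(SZ, add(SZ, Z)), SSZ)))
  →6  S(S(mul(S(add(Z, add(SZ, Z))), SSZ)))
  →7  S(S(add(SSZ, mul(add(Z, add(SZ, Z)), SSZ))))
  →8  S(S(S(add(SZ, mul(add(Z, add(SZ, Z)), SSZ)))))
  →9  S(S(S(S(add(Z, mul(add(Z, add(SZ, Z)), SSZ))))))
  →10  S(S(S(S(mul(add(Z, add(SZ, Z)), SSZ)))))
  →11  S(S(S(S(mul(add(SZ, Z), SSZ)))))
  →12  S(S(S(S(mul(S(add(Z, Z)), SSZ)))))
  →13  S(S(S(S(add(SSZ, mul(add(Z, Z), SSZ))))))
  →14  S(S(S(S(S(add(SZ, mul(add(Z, Z), SSZ)))))))
  →15  S(S(S(S(S(S(add(Z, mul(add(Z, Z), SSZ))))))))
  →16  S(S(S(S(S(S(mul(add(Z, Z), SSZ)))))))
  →17  S(S(S(S(S(S(mul(Z, SSZ)))))))
  →18  S^6(Z)

Term B:
  start: mul(add(add(SSSZ, Z), mul(Z, Z)), SSSZ)
  →1  mul(add(S(add(SSZ, Z)), mul(Z, Z)), SSSZ)
  →2  mul(S(add(add(SSZ, Z), mul(Z, Z))), SSSZ)
  →3  add(SSSZ, mul(add(add(SSZ, Z), mul(Z, Z)), SSSZ))
  →4  S(add(SSZ, mul(add(add(SSZ, Z), mul(Z, Z)), SSSZ)))
  →5  S(S(add(SZ, mul(add(add(SSZ, Z), mul(Z, Z)), SSSZ))))
  →6  S(S(S(add(Z, mul(add(add(SSZ, Z), mul(Z, Z)), SSSZ)))))
  →7  S(S(S(mul(add(add(SSZ, Z), mul(Z, Z)), SSSZ))))
  →8  S(S(S(mul(add(S(add(SZ, Z)), mul(Z, Z)), SSSZ))))
  →9  S(S(S(mul(S(add(add(SZ, Z), mul(Z, Z))), SSSZ))))
  →10  S(S(S(add(SSSZ, mul(add(add(SZ, Z), mul(Z, Z)), SSSZ)))))
  →11  S(S(S(S(add(SSZ, mul(add(add(SZ, Z), mul(Z, Z)), SSSZ))))))
  →12  S(S(S(S(S(add(SZ, mul(add(add(SZ, Z), mul(Z, Z)), SSSZ)))))))
  →13  S(S(S(S(S(S(add(Z, mul(add(add(SZ, Z), mul(Z, Z)), SSSZ))))))))
  →14  S(S(S(S(S(S(mul(add(add(SZ, Z), mul(Z, Z)), SSSZ)))))))
  →15  S(S(S(S(S(S(mul(add(S(add(Z, Z)), mul(Z, Z)), SSSZ)))))))
  →16  S(S(S(S(S(S(mul(S(add(add(Z, Z), mul(Z, Z))), SSSZ)))))))
  →17  S(S(S(S(S(S(add(SSSZ, mul(add(add(Z, Z), mul(Z, Z)), SSSZ))))))))
  →18  S(S(S(S(S(S(S(add(SSZ, mul(add(add(Z, Z), mul(Z, Z)), SSSZ)))))))))
  →19  S(S(S(S(S(S(S(S(add(SZ, mul(add(add(Z, Z), mul(Z, Z)), SSSZ))))))))))
  →20  S(S(S(S(S(S(S(S(S(add(Z, mul(add(add(Z, Z), mul(Z, Z)), SSSZ)))))))))))
  →21  S(S(S(S(S(S(S(S(S(mul(add(add(Z, Z), mul(Z, Z)), SSSZ))))))))))
  →22  S(S(S(S(S(S(S(S(S(mul(add(Z, mul(Z, Z)), SSSZ))))))))))
  →23  S(S(S(S(S(S(S(S(S(mul(mul(Z, Z), SSSZ))))))))))
  →24  S(S(S(S(S(S(S(S(S(mul(Z, SSSZ))))))))))
  →25  S^9(Z)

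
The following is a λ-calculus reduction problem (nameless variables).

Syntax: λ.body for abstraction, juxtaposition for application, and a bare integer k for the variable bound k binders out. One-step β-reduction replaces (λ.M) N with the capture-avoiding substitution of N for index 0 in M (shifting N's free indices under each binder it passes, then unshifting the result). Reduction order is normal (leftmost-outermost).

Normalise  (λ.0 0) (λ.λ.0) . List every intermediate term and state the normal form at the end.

Answer: normal form = λ.0  (in 2 steps)

Derivation:
  start: (λ.0 0) (λ.λ.0)
  [1] (λ.λ.0) (λ.λ.0)
  [2] λ.0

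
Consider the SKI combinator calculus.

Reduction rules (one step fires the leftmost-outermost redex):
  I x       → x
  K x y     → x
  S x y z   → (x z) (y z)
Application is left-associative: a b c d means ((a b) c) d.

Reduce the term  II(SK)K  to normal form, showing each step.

Answer: normal form = SKK  (in 2 steps)

Reduction:
  start: II(SK)K
  step 1: I(SK)K
  step 2: SKK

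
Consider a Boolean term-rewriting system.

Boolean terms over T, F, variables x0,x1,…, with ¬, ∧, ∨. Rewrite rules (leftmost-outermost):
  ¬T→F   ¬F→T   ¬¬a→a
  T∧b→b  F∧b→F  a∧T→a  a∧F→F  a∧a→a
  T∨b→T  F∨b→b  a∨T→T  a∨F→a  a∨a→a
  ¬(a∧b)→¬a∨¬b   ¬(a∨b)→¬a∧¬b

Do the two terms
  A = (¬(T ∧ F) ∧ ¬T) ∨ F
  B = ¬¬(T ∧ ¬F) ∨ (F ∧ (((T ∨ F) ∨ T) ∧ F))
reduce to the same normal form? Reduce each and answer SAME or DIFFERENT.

Answer: DIFFERENT — A ⇓ F, B ⇓ T

Reduction:
Term A:
  start: (¬(T ∧ F) ∧ ¬T) ∨ F
  step 1: ¬(T ∧ F) ∧ ¬T
  step 2: (¬T ∨ ¬F) ∧ ¬T
  step 3: (F ∨ ¬F) ∧ ¬T
  step 4: ¬F ∧ ¬T
  step 5: T ∧ ¬T
  step 6: ¬T
  step 7: F

Term B:
  start: ¬¬(T ∧ ¬F) ∨ (F ∧ (((T ∨ F) ∨ T) ∧ F))
  step 1: (T ∧ ¬F) ∨ (F ∧ (((T ∨ F) ∨ T) ∧ F))
  step 2: ¬F ∨ (F ∧ (((T ∨ F) ∨ T) ∧ F))
  step 3: T ∨ (F ∧ (((T ∨ F) ∨ T) ∧ F))
  step 4: T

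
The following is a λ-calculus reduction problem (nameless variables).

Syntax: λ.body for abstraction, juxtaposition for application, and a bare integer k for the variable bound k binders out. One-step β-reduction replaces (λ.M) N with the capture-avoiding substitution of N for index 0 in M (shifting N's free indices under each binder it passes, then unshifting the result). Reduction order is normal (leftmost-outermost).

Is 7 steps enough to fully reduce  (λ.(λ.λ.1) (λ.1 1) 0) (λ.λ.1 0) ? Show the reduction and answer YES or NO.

Answer: YES — reaches normal form λ.λ.λ.1 0 in 5 ≤ 7 steps

Derivation:
  start: (λ.(λ.λ.1) (λ.1 1) 0) (λ.λ.1 0)
  [1] (λ.λ.1) (λ.(λ.λ.1 0) (λ.λ.1 0)) (λ.λ.1 0)
  [2] (λ.λ.(λ.λ.1 0) (λ.λ.1 0)) (λ.λ.1 0)
  [3] λ.(λ.λ.1 0) (λ.λ.1 0)
  [4] λ.λ.(λ.λ.1 0) 0
  [5] λ.λ.λ.1 0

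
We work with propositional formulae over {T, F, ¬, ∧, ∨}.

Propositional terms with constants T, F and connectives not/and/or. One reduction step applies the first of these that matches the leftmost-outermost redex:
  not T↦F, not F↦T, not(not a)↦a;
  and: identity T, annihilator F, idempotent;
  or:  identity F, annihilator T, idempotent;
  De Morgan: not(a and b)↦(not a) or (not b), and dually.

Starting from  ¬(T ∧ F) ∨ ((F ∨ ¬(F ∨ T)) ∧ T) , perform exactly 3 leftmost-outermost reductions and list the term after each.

  start: ¬(T ∧ F) ∨ ((F ∨ ¬(F ∨ T)) ∧ T)
  →1  (¬T ∨ ¬F) ∨ ((F ∨ ¬(F ∨ T)) ∧ T)
  →2  (F ∨ ¬F) ∨ ((F ∨ ¬(F ∨ T)) ∧ T)
  →3  ¬F ∨ ((F ∨ ¬(F ∨ T)) ∧ T)

Answer: after 3 steps: ¬F ∨ ((F ∨ ¬(F ∨ T)) ∧ T)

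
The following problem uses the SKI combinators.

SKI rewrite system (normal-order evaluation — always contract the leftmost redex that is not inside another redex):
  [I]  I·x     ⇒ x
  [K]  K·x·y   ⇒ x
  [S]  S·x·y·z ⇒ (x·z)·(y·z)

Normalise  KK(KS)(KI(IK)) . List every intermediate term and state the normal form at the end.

Answer: normal form = KI  (in 2 steps)

Reduction:
  start: KK(KS)(KI(IK))
  step 1: K(KI(IK))
  step 2: KI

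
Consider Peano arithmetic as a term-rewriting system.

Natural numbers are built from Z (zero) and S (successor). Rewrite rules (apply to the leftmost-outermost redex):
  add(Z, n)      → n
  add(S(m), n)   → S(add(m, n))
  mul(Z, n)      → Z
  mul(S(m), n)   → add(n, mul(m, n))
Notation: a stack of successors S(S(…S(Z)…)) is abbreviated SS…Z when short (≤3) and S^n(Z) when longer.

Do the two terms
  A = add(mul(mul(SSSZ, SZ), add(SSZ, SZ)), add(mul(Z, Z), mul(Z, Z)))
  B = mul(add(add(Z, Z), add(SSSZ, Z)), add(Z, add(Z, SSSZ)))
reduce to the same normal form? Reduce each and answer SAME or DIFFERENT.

Answer: SAME — A ⇓ S^9(Z), B ⇓ S^9(Z)

Working:
Term A:
  start: add(mul(mul(SSSZ, SZ), add(SSZ, SZ)), add(mul(Z, Z), mul(Z, Z)))
  →1  add(mul(add(SZ, mul(SSZ, SZ)), add(SSZ, SZ)), add(mul(Z, Z), mul(Z, Z)))
  →2  add(mul(S(add(Z, mul(SSZ, SZ))), add(SSZ, SZ)), add(mul(Z, Z), mul(Z, Z)))
  →3  add(add(add(SSZ, SZ), mul(add(Z, mul(SSZ, SZ)), add(SSZ, SZ))), add(mul(Z, Z), mul(Z, Z)))
  →4  add(add(S(add(SZ, SZ)), mul(add(Z, mul(SSZ, SZ)), add(SSZ, SZ))), add(mul(Z, Z), mul(Z, Z)))
  →5  add(S(add(add(SZ, SZ), mul(add(Z, mul(SSZ, SZ)), add(SSZ, SZ)))), add(mul(Z, Z), mul(Z, Z)))
  →6  S(add(add(add(SZ, SZ), mul(add(Z, mul(SSZ, SZ)), add(SSZ, SZ))), add(mul(Z, Z), mul(Z, Z))))
  →7  S(add(add(S(add(Z, SZ)), mul(add(Z, mul(SSZ, SZ)), add(SSZ, SZ))), add(mul(Z, Z), mul(Z, Z))))
  →8  S(add(S(add(add(Z, SZ), mul(add(Z, mul(SSZ, SZ)), add(SSZ, SZ)))), add(mul(Z, Z), mul(Z, Z))))
  →9  S(S(add(add(add(Z, SZ), mul(add(Z, mul(SSZ, SZ)), add(SSZ, SZ))), add(mul(Z, Z), mul(Z, Z)))))
  →10  S(S(add(add(SZ, mul(add(Z, mul(SSZ, SZ)), add(SSZ, SZ))), add(mul(Z, Z), mul(Z, Z)))))
  →11  S(S(add(S(add(Z, mul(add(Z, mul(SSZ, SZ)), add(SSZ, SZ)))), add(mul(Z, Z), mul(Z, Z)))))
  →12  S(S(S(add(add(Z, mul(add(Z, mul(SSZ, SZ)), add(SSZ, SZ))), add(mul(Z, Z), mul(Z, Z))))))
  →13  S(S(S(add(mul(add(Z, mul(SSZ, SZ)), add(SSZ, SZ)), add(mul(Z, Z), mul(Z, Z))))))
  →14  S(S(S(add(mul(mul(SSZ, SZ), add(SSZ, SZ)), add(mul(Z, Z), mul(Z, Z))))))
  →15  S(S(S(add(mul(add(SZ, mul(SZ, SZ)), add(SSZ, SZ)), add(mul(Z, Z), mul(Z, Z))))))
  →16  S(S(S(add(mul(S(add(Z, mul(SZ, SZ))), add(SSZ, SZ)), add(mul(Z, Z), mul(Z, Z))))))
  →17  S(S(S(add(add(add(SSZ, SZ), mul(add(Z, mul(SZ, SZ)), add(SSZ, SZ))), add(mul(Z, Z), mul(Z, Z))))))
  →18  S(S(S(add(add(S(add(SZ, SZ)), mul(add(Z, mul(SZ, SZ)), add(SSZ, SZ))), add(mul(Z, Z), mul(Z, Z))))))
  →19  S(S(S(add(S(add(add(SZ, SZ), mul(add(Z, mul(SZ, SZ)), add(SSZ, SZ)))), add(mul(Z, Z), mul(Z, Z))))))
  →20  S(S(S(S(add(add(add(SZ, SZ), mul(add(Z, mul(SZ, SZ)), add(SSZ, SZ))), add(mul(Z, Z), mul(Z, Z)))))))
  →21  S(S(S(S(add(add(S(add(Z, SZ)), mul(add(Z, mul(SZ, SZ)), add(SSZ, SZ))), add(mul(Z, Z), mul(Z, Z)))))))
  →22  S(S(S(S(add(S(add(add(Z, SZ), mul(add(Z, mul(SZ, SZ)), add(SSZ, SZ)))), add(mul(Z, Z), mul(Z, Z)))))))
  →23  S(S(S(S(S(add(add(add(Z, SZ), mul(add(Z, mul(SZ, SZ)), add(SSZ, SZ))), add(mul(Z, Z), mul(Z, Z))))))))
  →24  S(S(S(S(S(add(add(SZ, mul(add(Z, mul(SZ, SZ)), add(SSZ, SZ))), add(mul(Z, Z), mul(Z, Z))))))))
  →25  S(S(S(S(S(add(S(add(Z, mul(add(Z, mul(SZ, SZ)), add(SSZ, SZ)))), add(mul(Z, Z), mul(Z, Z))))))))
  →26  S(S(S(S(S(S(add(add(Z, mul(add(Z, mul(SZ, SZ)), add(SSZ, SZ))), add(mul(Z, Z), mul(Z, Z)))))))))
  →27  S(S(S(S(S(S(add(mul(add(Z, mul(SZ, SZ)), add(SSZ, SZ)), add(mul(Z, Z), mul(Z, Z)))))))))
  →28  S(S(S(S(S(S(add(mul(mul(SZ, SZ), add(SSZ, SZ)), add(mul(Z, Z), mul(Z, Z)))))))))
  →29  S(S(S(S(S(S(add(mul(add(SZ, mul(Z, SZ)), add(SSZ, SZ)), add(mul(Z, Z), mul(Z, Z)))))))))
  →30  S(S(S(S(S(S(add(mul(S(add(Z, mul(Z, SZ))), add(SSZ, SZ)), add(mul(Z, Z), mul(Z, Z)))))))))
  →31  S(S(S(S(S(S(add(add(add(SSZ, SZ), mul(add(Z, mul(Z, SZ)), add(SSZ, SZ))), add(mul(Z, Z), mul(Z, Z)))))))))
  →32  S(S(S(S(S(S(add(add(S(add(SZ, SZ)), mul(add(Z, mul(Z, SZ)), add(SSZ, SZ))), add(mul(Z, Z), mul(Z, Z)))))))))
  →33  S(S(S(S(S(S(add(S(add(add(SZ, SZ), mul(add(Z, mul(Z, SZ)), add(SSZ, SZ)))), add(mul(Z, Z), mul(Z, Z)))))))))
  →34  S(S(S(S(S(S(S(add(add(add(SZ, SZ), mul(add(Z, mul(Z, SZ)), add(SSZ, SZ))), add(mul(Z, Z), mul(Z, Z))))))))))
  →35  S(S(S(S(S(S(S(add(add(S(add(Z, SZ)), mul(add(Z, mul(Z, SZ)), add(SSZ, SZ))), add(mul(Z, Z), mul(Z, Z))))))))))
  →36  S(S(S(S(S(S(S(add(S(add(add(Z, SZ), mul(add(Z, mul(Z, SZ)), add(SSZ, SZ)))), add(mul(Z, Z), mul(Z, Z))))))))))
  →37  S(S(S(S(S(S(S(S(add(add(add(Z, SZ), mul(add(Z, mul(Z, SZ)), add(SSZ, SZ))), add(mul(Z, Z), mul(Z, Z)))))))))))
  →38  S(S(S(S(S(S(S(S(add(add(SZ, mul(add(Z, mul(Z, SZ)), add(SSZ, SZ))), add(mul(Z, Z), mul(Z, Z)))))))))))
  →39  S(S(S(S(S(S(S(S(add(S(add(Z, mul(add(Z, mul(Z, SZ)), add(SSZ, SZ)))), add(mul(Z, Z), mul(Z, Z)))))))))))
  →40  S(S(S(S(S(S(S(S(S(add(add(Z, mul(add(Z, mul(Z, SZ)), add(SSZ, SZ))), add(mul(Z, Z), mul(Z, Z))))))))))))
  →41  S(S(S(S(S(S(S(S(S(add(mul(add(Z, mul(Z, SZ)), add(SSZ, SZ)), add(mul(Z, Z), mul(Z, Z))))))))))))
  →42  S(S(S(S(S(S(S(S(S(add(mul(mul(Z, SZ), add(SSZ, SZ)), add(mul(Z, Z), mul(Z, Z))))))))))))
  →43  S(S(S(S(S(S(S(S(S(add(mul(Z, add(SSZ, SZ)), add(mul(Z, Z), mul(Z, Z))))))))))))
  →44  S(S(S(S(S(S(S(S(S(add(Z, add(mul(Z, Z), mul(Z, Z))))))))))))
  →45  S(S(S(S(S(S(S(S(S(add(mul(Z, Z), mul(Z, Z)))))))))))
  →46  S(S(S(S(S(S(S(S(S(add(Z, mul(Z, Z)))))))))))
  →47  S(S(S(S(S(S(S(S(S(mul(Z, Z))))))))))
  →48  S^9(Z)

Term B:
  start: mul(add(add(Z, Z), add(SSSZ, Z)), add(Z, add(Z, SSSZ)))
  →1  mul(add(Z, add(SSSZ, Z)), add(Z, add(Z, SSSZ)))
  →2  mul(add(SSSZ, Z), add(Z, add(Z, SSSZ)))
  →3  mul(S(add(SSZ, Z)), add(Z, add(Z, SSSZ)))
  →4  add(add(Z, add(Z, SSSZ)), mul(add(SSZ, Z), add(Z, add(Z, SSSZ))))
  →5  add(add(Z, SSSZ), mul(add(SSZ, Z), add(Z, add(Z, SSSZ))))
  →6  add(SSSZ, mul(add(SSZ, Z), add(Z, add(Z, SSSZ))))
  →7  S(add(SSZ, mul(add(SSZ, Z), add(Z, add(Z, SSSZ)))))
  →8  S(S(add(SZ, mul(add(SSZ, Z), add(Z, add(Z, SSSZ))))))
  →9  S(S(S(add(Z, mul(add(SSZ, Z), add(Z, add(Z, SSSZ)))))))
  →10  S(S(S(mul(add(SSZ, Z), add(Z, add(Z, SSSZ))))))
  →11  S(S(S(mul(S(add(SZ, Z)), add(Z, add(Z, SSSZ))))))
  →12  S(S(S(add(add(Z, add(Z, SSSZ)), mul(add(SZ, Z), add(Z, add(Z, SSSZ)))))))
  →13  S(S(S(add(add(Z, SSSZ), mul(add(SZ, Z), add(Z, add(Z, SSSZ)))))))
  →14  S(S(S(add(SSSZ, mul(add(SZ, Z), add(Z, add(Z, SSSZ)))))))
  →15  S(S(S(S(add(SSZ, mul(add(SZ, Z), add(Z, add(Z, SSSZ))))))))
  →16  S(S(S(S(S(add(SZ, mul(add(SZ, Z), add(Z, add(Z, SSSZ)))))))))
  →17  S(S(S(S(S(S(add(Z, mul(add(SZ, Z), add(Z, add(Z, SSSZ))))))))))
  →18  S(S(S(S(S(S(mul(add(SZ, Z), add(Z, add(Z, SSSZ)))))))))
  →19  S(S(S(S(S(S(mul(S(add(Z, Z)), add(Z, add(Z, SSSZ)))))))))
  →20  S(S(S(S(S(S(add(add(Z, add(Z, SSSZ)), mul(add(Z, Z), add(Z, add(Z, SSSZ))))))))))
  →21  S(S(S(S(S(S(add(add(Z, SSSZ), mul(add(Z, Z), add(Z, add(Z, SSSZ))))))))))
  →22  S(S(S(S(S(S(add(SSSZ, mul(add(Z, Z), add(Z, add(Z, SSSZ))))))))))
  →23  S(S(S(S(S(S(S(add(SSZ, mul(add(Z, Z), add(Z, add(Z, SSSZ)))))))))))
  →24  S(S(S(S(S(S(S(S(add(SZ, mul(add(Z, Z), add(Z, add(Z, SSSZ))))))))))))
  →25  S(S(S(S(S(S(S(S(S(add(Z, mul(add(Z, Z), add(Z, add(Z, SSSZ)))))))))))))
  →26  S(S(S(S(S(S(S(S(S(mul(add(Z, Z), add(Z, add(Z, SSSZ))))))))))))
  →27  S(S(S(S(S(S(S(S(S(mul(Z, add(Z, add(Z, SSSZ))))))))))))
  →28  S^9(Z)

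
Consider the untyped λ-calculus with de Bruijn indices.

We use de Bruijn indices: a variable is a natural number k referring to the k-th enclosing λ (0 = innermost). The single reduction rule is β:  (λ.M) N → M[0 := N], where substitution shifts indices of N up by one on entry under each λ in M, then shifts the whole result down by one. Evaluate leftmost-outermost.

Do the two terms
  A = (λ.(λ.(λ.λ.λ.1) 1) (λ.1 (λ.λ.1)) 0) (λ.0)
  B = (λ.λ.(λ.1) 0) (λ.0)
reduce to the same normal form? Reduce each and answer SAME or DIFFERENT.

Term A:
  start: (λ.(λ.(λ.λ.λ.1) 1) (λ.1 (λ.λ.1)) 0) (λ.0)
  →1  (λ.(λ.λ.λ.1) (λ.0)) (λ.(λ.0) (λ.λ.1)) (λ.0)
  →2  (λ.λ.λ.1) (λ.0) (λ.0)
  →3  (λ.λ.1) (λ.0)
  →4  λ.λ.0

Term B:
  start: (λ.λ.(λ.1) 0) (λ.0)
  →1  λ.(λ.1) 0
  →2  λ.0

Answer: DIFFERENT — A ⇓ λ.λ.0, B ⇓ λ.0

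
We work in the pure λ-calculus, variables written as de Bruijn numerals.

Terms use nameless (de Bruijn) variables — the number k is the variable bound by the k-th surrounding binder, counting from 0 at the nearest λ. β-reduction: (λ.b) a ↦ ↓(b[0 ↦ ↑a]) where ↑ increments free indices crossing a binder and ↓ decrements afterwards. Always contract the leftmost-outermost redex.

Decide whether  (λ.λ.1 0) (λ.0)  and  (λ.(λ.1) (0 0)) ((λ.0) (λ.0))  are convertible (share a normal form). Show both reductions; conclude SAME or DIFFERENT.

Answer: SAME — A ⇓ λ.0, B ⇓ λ.0

Working:
Term A:
  start: (λ.λ.1 0) (λ.0)
  [1] λ.(λ.0) 0
  [2] λ.0

Term B:
  start: (λ.(λ.1) (0 0)) ((λ.0) (λ.0))
  [1] (λ.(λ.0) (λ.0)) ((λ.0) (λ.0) ((λ.0) (λ.0)))
  [2] (λ.0) (λ.0)
  [3] λ.0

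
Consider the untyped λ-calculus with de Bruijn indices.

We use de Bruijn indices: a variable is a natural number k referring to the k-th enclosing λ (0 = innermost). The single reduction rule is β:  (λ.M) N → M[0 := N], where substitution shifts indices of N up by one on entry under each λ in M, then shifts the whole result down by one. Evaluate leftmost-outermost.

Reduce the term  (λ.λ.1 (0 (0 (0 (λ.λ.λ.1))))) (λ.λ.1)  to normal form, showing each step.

Answer: normal form = λ.λ.1 (1 (1 (λ.λ.λ.1)))  (in 2 steps)

Working:
  start: (λ.λ.1 (0 (0 (0 (λ.λ.λ.1))))) (λ.λ.1)
  [1] λ.(λ.λ.1) (0 (0 (0 (λ.λ.λ.1))))
  [2] λ.λ.1 (1 (1 (λ.λ.λ.1)))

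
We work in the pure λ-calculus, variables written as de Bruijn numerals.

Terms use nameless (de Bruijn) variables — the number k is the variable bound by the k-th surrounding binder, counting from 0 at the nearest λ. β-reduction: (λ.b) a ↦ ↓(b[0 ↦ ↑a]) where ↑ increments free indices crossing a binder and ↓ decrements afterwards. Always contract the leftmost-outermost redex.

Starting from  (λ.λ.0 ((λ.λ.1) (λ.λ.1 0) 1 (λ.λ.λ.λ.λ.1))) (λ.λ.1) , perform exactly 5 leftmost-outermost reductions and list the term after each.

  start: (λ.λ.0 ((λ.λ.1) (λ.λ.1 0) 1 (λ.λ.λ.λ.λ.1))) (λ.λ.1)
  step 1: λ.0 ((λ.λ.1) (λ.λ.1 0) (λ.λ.1) (λ.λ.λ.λ.λ.1))
  step 2: λ.0 ((λ.λ.λ.1 0) (λ.λ.1) (λ.λ.λ.λ.λ.1))
  step 3: λ.0 ((λ.λ.1 0) (λ.λ.λ.λ.λ.1))
  step 4: λ.0 (λ.(λ.λ.λ.λ.λ.1) 0)
  step 5: λ.0 (λ.λ.λ.λ.λ.1)

Answer: after 5 steps: λ.0 (λ.λ.λ.λ.λ.1)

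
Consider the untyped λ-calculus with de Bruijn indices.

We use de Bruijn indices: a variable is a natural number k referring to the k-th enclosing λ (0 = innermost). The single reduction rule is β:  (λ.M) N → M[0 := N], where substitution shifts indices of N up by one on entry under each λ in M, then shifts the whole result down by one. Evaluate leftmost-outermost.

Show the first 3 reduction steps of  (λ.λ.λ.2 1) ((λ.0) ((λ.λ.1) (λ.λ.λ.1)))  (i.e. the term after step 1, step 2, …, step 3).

  start: (λ.λ.λ.2 1) ((λ.0) ((λ.λ.1) (λ.λ.λ.1)))
  step 1: λ.λ.(λ.0) ((λ.λ.1) (λ.λ.λ.1)) 1
  step 2: λ.λ.(λ.λ.1) (λ.λ.λ.1) 1
  step 3: λ.λ.(λ.λ.λ.λ.1) 1

Answer: after 3 steps: λ.λ.(λ.λ.λ.λ.1) 1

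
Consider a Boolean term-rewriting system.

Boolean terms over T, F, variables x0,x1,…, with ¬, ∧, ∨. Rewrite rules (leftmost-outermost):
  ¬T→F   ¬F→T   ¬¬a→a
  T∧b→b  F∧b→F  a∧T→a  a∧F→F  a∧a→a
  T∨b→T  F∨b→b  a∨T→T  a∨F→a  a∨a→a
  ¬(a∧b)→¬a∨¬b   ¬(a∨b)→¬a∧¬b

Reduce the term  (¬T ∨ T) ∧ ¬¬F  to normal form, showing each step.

Answer: normal form = F  (in 3 steps)

Derivation:
  start: (¬T ∨ T) ∧ ¬¬F
  step 1: T ∧ ¬¬F
  step 2: ¬¬F
  step 3: F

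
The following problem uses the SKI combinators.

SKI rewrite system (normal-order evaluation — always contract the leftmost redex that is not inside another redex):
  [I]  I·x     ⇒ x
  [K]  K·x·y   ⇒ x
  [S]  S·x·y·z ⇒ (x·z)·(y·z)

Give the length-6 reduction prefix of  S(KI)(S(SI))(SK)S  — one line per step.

  start: S(KI)(S(SI))(SK)S
  →1  KI(SK)(S(SI)(SK))S
  →2  I(S(SI)(SK))S
  →3  S(SI)(SK)S
  →4  SIS(SKS)
  →5  I(SKS)(S(SKS))
  →6  SKS(S(SKS))

Answer: after 6 steps: SKS(S(SKS))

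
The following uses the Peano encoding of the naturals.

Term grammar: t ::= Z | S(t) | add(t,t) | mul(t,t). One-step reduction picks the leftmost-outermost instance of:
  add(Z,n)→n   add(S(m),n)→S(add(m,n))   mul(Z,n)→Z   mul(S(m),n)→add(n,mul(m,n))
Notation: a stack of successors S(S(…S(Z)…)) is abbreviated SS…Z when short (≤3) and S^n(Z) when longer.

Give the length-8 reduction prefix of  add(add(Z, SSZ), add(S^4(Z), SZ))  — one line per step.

  start: add(add(Z, SSZ), add(S^4(Z), SZ))
  step 1: add(SSZ, add(S^4(Z), SZ))
  step 2: S(add(SZ, add(S^4(Z), SZ)))
  step 3: S(S(add(Z, add(S^4(Z), SZ))))
  step 4: S(S(add(S^4(Z), SZ)))
  step 5: S(S(S(add(SSSZ, SZ))))
  step 6: S(S(S(S(add(SSZ, SZ)))))
  step 7: S(S(S(S(S(add(SZ, SZ))))))
  step 8: S(S(S(S(S(S(add(Z, SZ)))))))

Answer: after 8 steps: S(S(S(S(S(S(add(Z, SZ)))))))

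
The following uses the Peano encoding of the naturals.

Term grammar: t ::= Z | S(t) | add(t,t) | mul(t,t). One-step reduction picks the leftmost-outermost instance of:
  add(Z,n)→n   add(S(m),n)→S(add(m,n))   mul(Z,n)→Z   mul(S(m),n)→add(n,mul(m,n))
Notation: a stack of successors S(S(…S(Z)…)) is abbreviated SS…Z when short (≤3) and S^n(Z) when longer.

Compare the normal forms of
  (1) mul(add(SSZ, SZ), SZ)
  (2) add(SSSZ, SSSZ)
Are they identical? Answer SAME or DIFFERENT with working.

Answer: DIFFERENT — A ⇓ SSSZ, B ⇓ S^6(Z)

Working:
Term A:
  start: mul(add(SSZ, SZ), SZ)
  step 1: mul(S(add(SZ, SZ)), SZ)
  step 2: add(SZ, mul(add(SZ, SZ), SZ))
  step 3: S(add(Z, mul(add(SZ, SZ), SZ)))
  step 4: S(mul(add(SZ, SZ), SZ))
  step 5: S(mul(S(add(Z, SZ)), SZ))
  step 6: S(add(SZ, mul(add(Z, SZ), SZ)))
  step 7: S(S(add(Z, mul(add(Z, SZ), SZ))))
  step 8: S(S(mul(add(Z, SZ), SZ)))
  step 9: S(S(mul(SZ, SZ)))
  step 10: S(S(add(SZ, mul(Z, SZ))))
  step 11: S(S(S(add(Z, mul(Z, SZ)))))
  step 12: S(S(S(mul(Z, SZ))))
  step 13: SSSZ

Term B:
  start: add(SSSZ, SSSZ)
  step 1: S(add(SSZ, SSSZ))
  step 2: S(S(add(SZ, SSSZ)))
  step 3: S(S(S(add(Z, SSSZ))))
  step 4: S^6(Z)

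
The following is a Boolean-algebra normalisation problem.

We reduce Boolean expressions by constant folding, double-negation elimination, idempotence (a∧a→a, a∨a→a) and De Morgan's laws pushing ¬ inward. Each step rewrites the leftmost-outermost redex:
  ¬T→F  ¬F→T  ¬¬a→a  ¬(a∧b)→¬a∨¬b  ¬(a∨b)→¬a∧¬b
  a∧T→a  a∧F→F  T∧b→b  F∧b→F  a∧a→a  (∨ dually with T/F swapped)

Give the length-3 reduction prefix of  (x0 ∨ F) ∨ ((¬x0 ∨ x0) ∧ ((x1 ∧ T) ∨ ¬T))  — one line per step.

  start: (x0 ∨ F) ∨ ((¬x0 ∨ x0) ∧ ((x1 ∧ T) ∨ ¬T))
  →1  x0 ∨ ((¬x0 ∨ x0) ∧ ((x1 ∧ T) ∨ ¬T))
  →2  x0 ∨ ((¬x0 ∨ x0) ∧ (x1 ∨ ¬T))
  →3  x0 ∨ ((¬x0 ∨ x0) ∧ (x1 ∨ F))

Answer: after 3 steps: x0 ∨ ((¬x0 ∨ x0) ∧ (x1 ∨ F))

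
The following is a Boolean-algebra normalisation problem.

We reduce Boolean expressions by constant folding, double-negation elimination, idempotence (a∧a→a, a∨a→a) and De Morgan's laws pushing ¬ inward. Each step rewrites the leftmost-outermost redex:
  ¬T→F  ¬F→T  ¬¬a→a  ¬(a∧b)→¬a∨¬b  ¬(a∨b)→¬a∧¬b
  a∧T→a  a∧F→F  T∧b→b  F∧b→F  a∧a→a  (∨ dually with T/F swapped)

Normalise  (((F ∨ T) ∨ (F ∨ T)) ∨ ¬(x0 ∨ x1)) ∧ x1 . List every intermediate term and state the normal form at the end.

Answer: normal form = x1  (in 4 steps)

Derivation:
  start: (((F ∨ T) ∨ (F ∨ T)) ∨ ¬(x0 ∨ x1)) ∧ x1
  [1] ((F ∨ T) ∨ ¬(x0 ∨ x1)) ∧ x1
  [2] (T ∨ ¬(x0 ∨ x1)) ∧ x1
  [3] T ∧ x1
  [4] x1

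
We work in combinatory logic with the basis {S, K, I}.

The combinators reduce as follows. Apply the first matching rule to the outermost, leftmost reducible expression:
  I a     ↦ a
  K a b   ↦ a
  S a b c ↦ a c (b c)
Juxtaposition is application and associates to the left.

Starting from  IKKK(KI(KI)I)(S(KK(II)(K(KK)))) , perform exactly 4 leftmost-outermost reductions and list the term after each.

Answer: after 4 steps: II

Working:
  start: IKKK(KI(KI)I)(S(KK(II)(K(KK))))
  step 1: KKK(KI(KI)I)(S(KK(II)(K(KK))))
  step 2: K(KI(KI)I)(S(KK(II)(K(KK))))
  step 3: KI(KI)I
  step 4: II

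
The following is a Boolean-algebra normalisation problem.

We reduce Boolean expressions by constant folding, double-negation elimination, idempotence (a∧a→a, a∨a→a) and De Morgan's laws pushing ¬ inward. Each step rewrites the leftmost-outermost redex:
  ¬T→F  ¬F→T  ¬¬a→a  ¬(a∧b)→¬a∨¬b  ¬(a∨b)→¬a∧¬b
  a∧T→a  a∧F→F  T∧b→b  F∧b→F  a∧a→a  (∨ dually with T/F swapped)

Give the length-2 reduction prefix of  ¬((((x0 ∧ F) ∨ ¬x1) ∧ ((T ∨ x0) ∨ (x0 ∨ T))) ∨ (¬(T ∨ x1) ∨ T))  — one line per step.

Answer: after 2 steps: (¬((x0 ∧ F) ∨ ¬x1) ∨ ¬((T ∨ x0) ∨ (x0 ∨ T))) ∧ ¬(¬(T ∨ x1) ∨ T)

Working:
  start: ¬((((x0 ∧ F) ∨ ¬x1) ∧ ((T ∨ x0) ∨ (x0 ∨ T))) ∨ (¬(T ∨ x1) ∨ T))
  →1  ¬(((x0 ∧ F) ∨ ¬x1) ∧ ((T ∨ x0) ∨ (x0 ∨ T))) ∧ ¬(¬(T ∨ x1) ∨ T)
  →2  (¬((x0 ∧ F) ∨ ¬x1) ∨ ¬((T ∨ x0) ∨ (x0 ∨ T))) ∧ ¬(¬(T ∨ x1) ∨ T)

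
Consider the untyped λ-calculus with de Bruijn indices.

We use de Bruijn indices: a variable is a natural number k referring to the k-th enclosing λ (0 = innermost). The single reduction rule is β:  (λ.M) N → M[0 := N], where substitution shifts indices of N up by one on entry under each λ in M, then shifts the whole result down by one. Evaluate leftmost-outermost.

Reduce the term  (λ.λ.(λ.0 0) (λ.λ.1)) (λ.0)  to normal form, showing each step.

Answer: normal form = λ.λ.λ.λ.1  (in 3 steps)

Reduction:
  start: (λ.λ.(λ.0 0) (λ.λ.1)) (λ.0)
  →1  λ.(λ.0 0) (λ.λ.1)
  →2  λ.(λ.λ.1) (λ.λ.1)
  →3  λ.λ.λ.λ.1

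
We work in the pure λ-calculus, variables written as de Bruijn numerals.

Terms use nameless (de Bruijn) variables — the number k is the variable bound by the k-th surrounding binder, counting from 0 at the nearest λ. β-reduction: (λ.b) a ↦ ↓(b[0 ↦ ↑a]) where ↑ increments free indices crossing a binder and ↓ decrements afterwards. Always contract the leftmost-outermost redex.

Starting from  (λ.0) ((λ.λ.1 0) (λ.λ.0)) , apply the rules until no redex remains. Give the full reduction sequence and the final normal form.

Answer: normal form = λ.λ.0  (in 3 steps)

Reduction:
  start: (λ.0) ((λ.λ.1 0) (λ.λ.0))
  [1] (λ.λ.1 0) (λ.λ.0)
  [2] λ.(λ.λ.0) 0
  [3] λ.λ.0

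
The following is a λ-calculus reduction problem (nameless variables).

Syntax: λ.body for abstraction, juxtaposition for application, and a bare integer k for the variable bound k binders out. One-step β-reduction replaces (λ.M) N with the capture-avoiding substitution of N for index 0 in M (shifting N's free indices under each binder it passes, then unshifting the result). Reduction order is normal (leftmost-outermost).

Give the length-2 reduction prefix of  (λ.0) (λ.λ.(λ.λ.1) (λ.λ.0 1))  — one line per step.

  start: (λ.0) (λ.λ.(λ.λ.1) (λ.λ.0 1))
  [1] λ.λ.(λ.λ.1) (λ.λ.0 1)
  [2] λ.λ.λ.λ.λ.0 1

Answer: after 2 steps: λ.λ.λ.λ.λ.0 1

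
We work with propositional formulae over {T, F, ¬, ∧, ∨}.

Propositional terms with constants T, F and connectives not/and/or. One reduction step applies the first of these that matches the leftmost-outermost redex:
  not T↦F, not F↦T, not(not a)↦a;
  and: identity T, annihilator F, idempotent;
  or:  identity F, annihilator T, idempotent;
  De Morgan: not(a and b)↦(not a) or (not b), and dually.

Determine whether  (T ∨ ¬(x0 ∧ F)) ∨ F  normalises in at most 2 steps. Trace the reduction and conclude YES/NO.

Answer: YES — reaches normal form T in 2 ≤ 2 steps

Reduction:
  start: (T ∨ ¬(x0 ∧ F)) ∨ F
  step 1: T ∨ ¬(x0 ∧ F)
  step 2: T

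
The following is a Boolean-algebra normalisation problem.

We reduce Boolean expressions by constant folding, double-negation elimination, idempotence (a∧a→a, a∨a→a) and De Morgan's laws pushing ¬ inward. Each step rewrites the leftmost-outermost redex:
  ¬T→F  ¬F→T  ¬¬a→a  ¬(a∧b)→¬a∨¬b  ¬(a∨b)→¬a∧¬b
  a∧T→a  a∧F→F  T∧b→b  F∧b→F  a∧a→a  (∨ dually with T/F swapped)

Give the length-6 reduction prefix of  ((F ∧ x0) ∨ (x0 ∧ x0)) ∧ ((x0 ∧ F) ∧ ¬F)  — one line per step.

  start: ((F ∧ x0) ∨ (x0 ∧ x0)) ∧ ((x0 ∧ F) ∧ ¬F)
  [1] (F ∨ (x0 ∧ x0)) ∧ ((x0 ∧ F) ∧ ¬F)
  [2] (x0 ∧ x0) ∧ ((x0 ∧ F) ∧ ¬F)
  [3] x0 ∧ ((x0 ∧ F) ∧ ¬F)
  [4] x0 ∧ (F ∧ ¬F)
  [5] x0 ∧ F
  [6] F

Answer: after 6 steps: F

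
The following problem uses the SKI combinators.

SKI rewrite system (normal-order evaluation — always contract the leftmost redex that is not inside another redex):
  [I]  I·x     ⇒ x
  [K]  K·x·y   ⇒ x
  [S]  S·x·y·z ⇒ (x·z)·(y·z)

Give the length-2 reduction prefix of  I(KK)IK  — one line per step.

Answer: after 2 steps: KK

Derivation:
  start: I(KK)IK
  [1] KKIK
  [2] KK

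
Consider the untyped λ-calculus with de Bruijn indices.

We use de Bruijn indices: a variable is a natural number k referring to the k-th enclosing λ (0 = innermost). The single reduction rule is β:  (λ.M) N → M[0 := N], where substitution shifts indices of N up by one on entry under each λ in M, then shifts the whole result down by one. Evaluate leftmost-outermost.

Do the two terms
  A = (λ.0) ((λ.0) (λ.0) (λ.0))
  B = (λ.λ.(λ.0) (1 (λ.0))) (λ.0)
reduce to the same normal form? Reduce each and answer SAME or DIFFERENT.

Answer: DIFFERENT — A ⇓ λ.0, B ⇓ λ.λ.0

Working:
Term A:
  start: (λ.0) ((λ.0) (λ.0) (λ.0))
  step 1: (λ.0) (λ.0) (λ.0)
  step 2: (λ.0) (λ.0)
  step 3: λ.0

Term B:
  start: (λ.λ.(λ.0) (1 (λ.0))) (λ.0)
  step 1: λ.(λ.0) ((λ.0) (λ.0))
  step 2: λ.(λ.0) (λ.0)
  step 3: λ.λ.0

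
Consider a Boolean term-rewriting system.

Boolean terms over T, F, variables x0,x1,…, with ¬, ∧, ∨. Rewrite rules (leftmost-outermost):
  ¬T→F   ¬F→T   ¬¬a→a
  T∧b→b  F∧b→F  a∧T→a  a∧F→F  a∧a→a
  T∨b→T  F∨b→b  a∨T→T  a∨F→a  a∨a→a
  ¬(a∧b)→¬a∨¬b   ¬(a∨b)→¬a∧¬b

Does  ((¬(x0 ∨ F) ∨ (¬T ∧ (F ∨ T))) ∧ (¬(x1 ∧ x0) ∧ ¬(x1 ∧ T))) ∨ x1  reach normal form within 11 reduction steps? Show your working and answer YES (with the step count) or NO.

  start: ((¬(x0 ∨ F) ∨ (¬T ∧ (F ∨ T))) ∧ (¬(x1 ∧ x0) ∧ ¬(x1 ∧ T))) ∨ x1
  [1] (((¬x0 ∧ ¬F) ∨ (¬T ∧ (F ∨ T))) ∧ (¬(x1 ∧ x0) ∧ ¬(x1 ∧ T))) ∨ x1
  [2] (((¬x0 ∧ T) ∨ (¬T ∧ (F ∨ T))) ∧ (¬(x1 ∧ x0) ∧ ¬(x1 ∧ T))) ∨ x1
  [3] ((¬x0 ∨ (¬T ∧ (F ∨ T))) ∧ (¬(x1 ∧ x0) ∧ ¬(x1 ∧ T))) ∨ x1
  [4] ((¬x0 ∨ (F ∧ (F ∨ T))) ∧ (¬(x1 ∧ x0) ∧ ¬(x1 ∧ T))) ∨ x1
  [5] ((¬x0 ∨ F) ∧ (¬(x1 ∧ x0) ∧ ¬(x1 ∧ T))) ∨ x1
  [6] (¬x0 ∧ (¬(x1 ∧ x0) ∧ ¬(x1 ∧ T))) ∨ x1
  [7] (¬x0 ∧ ((¬x1 ∨ ¬x0) ∧ ¬(x1 ∧ T))) ∨ x1
  [8] (¬x0 ∧ ((¬x1 ∨ ¬x0) ∧ (¬x1 ∨ ¬T))) ∨ x1
  [9] (¬x0 ∧ ((¬x1 ∨ ¬x0) ∧ (¬x1 ∨ F))) ∨ x1
  [10] (¬x0 ∧ ((¬x1 ∨ ¬x0) ∧ ¬x1)) ∨ x1

Answer: YES — reaches normal form (¬x0 ∧ ((¬x1 ∨ ¬x0) ∧ ¬x1)) ∨ x1 in 10 ≤ 11 steps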